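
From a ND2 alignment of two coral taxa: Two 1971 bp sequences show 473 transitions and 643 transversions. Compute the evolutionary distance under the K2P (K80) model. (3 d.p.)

1.085

P = 473/1971 ≈ 0.23998 and Q = 643/1971 ≈ 0.32623.
Under the Kimura two-parameter model, d = −½ ln(1 − 2P − Q) − ¼ ln(1 − 2Q).
1 − 2P − Q = 0.19381, giving −½ ln(0.19381) = 0.820438.
1 − 2Q = 0.34754, giving −¼ ln(0.34754) = 0.264219.
d = 0.820438 + 0.264219 = 1.084657.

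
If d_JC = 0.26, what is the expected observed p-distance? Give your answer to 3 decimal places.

0.220

p = (3/4)(1 − e^(−4d/3)) = 0.75 × (1 − e^(-0.346667)) = 0.75 × (1 − 0.707041) = 0.219719.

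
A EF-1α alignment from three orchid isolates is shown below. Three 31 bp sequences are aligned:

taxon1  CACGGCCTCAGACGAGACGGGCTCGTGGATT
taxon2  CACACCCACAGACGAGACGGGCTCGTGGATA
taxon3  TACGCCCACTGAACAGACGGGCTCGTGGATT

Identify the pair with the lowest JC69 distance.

taxon1–taxon2: 4/31 differ, p = 0.129, d = 0.142.
taxon1–taxon3: 6/31 differ, p = 0.194, d = 0.224.
taxon2–taxon3: 6/31 differ, p = 0.194, d = 0.224.
The smallest distance is between taxon1 and taxon2.

taxon1 and taxon2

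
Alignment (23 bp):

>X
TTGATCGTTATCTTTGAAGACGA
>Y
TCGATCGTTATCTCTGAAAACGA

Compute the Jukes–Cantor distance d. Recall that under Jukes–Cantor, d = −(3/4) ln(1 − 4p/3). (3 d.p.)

The sequences differ at 3 of 23 sites (2, 14, 19), so p = 3/23 ≈ 0.130435.
d = −(3/4) ln(1 − 4p/3) = −0.75 ln(1 − 0.173913) = −0.75 ln(0.826087)
  = −0.75 × (-0.191055) = 0.143291 substitutions/site.

0.143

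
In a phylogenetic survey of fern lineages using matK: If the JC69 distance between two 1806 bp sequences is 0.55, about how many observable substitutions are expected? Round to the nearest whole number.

704

Invert JC69: p = (3/4)(1 − e^(−4d/3)) = 0.75 × (1 − e^(-0.733333)) = 0.75 × (1 − 0.480305) = 0.389771.
Expected differing sites = pL ≈ 0.389771 × 1806 = 703.926426 ≈ 704.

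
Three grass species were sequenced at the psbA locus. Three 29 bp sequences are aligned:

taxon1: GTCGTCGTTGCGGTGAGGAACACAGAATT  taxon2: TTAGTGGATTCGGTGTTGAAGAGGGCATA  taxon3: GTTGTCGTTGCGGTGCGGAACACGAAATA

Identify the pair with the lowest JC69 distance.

taxon1–taxon2: 12/29 differ, p = 0.414, d = 0.602.
taxon1–taxon3: 5/29 differ, p = 0.172, d = 0.196.
taxon2–taxon3: 11/29 differ, p = 0.379, d = 0.529.
The smallest distance is between taxon1 and taxon3.

taxon1 and taxon3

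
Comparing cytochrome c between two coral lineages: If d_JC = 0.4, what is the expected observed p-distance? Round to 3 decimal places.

p = (3/4)(1 − e^(−4d/3)) = 0.75 × (1 − e^(-0.533333)) = 0.75 × (1 − 0.586646) = 0.310016.

0.310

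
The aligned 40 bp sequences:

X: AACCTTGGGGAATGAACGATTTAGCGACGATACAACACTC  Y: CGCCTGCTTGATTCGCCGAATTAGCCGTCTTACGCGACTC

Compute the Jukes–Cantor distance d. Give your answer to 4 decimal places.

0.7525

The sequences differ at 19 of 40 sites, so p = 19/40 = 0.475.
d = −(3/4) ln(1 − 4p/3) = −0.75 ln(1 − 0.633333) = −0.75 ln(0.366667)
  = −0.75 × (-1.003301) = 0.752476 substitutions/site.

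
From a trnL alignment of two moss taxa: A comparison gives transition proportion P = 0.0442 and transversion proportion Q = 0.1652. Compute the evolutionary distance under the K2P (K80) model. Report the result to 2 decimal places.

Under the Kimura two-parameter model, d = −½ ln(1 − 2P − Q) − ¼ ln(1 − 2Q).
1 − 2P − Q = 0.7464, giving −½ ln(0.7464) = 0.146247.
1 − 2Q = 0.6696, giving −¼ ln(0.6696) = 0.100269.
d = 0.146247 + 0.100269 = 0.246516.

0.25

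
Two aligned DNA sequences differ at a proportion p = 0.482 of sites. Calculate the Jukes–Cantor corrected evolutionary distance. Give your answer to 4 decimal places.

d = −(3/4) ln(1 − 4p/3) = −0.75 ln(1 − 0.642667) = −0.75 ln(0.357333)
  = −0.75 × (-1.029087) = 0.771815 substitutions/site.

0.7718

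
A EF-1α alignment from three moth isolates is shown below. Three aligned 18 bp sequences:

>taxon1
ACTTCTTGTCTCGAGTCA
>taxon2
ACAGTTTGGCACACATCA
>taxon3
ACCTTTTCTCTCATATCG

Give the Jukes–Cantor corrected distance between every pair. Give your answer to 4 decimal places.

taxon1–taxon2: 8/18 sites differ → p ≈ 0.444444, d = −0.75 ln(1 − 0.592592) = 0.673455 ≈ 0.6735.
taxon1–taxon3: 7/18 sites differ → p ≈ 0.388889, d = −0.75 ln(1 − 0.518519) = 0.548166 ≈ 0.5482.
taxon2–taxon3: 7/18 sites differ → p ≈ 0.388889, d = −0.75 ln(1 − 0.518519) = 0.548166 ≈ 0.5482.

d(taxon1,taxon2) = 0.6735, d(taxon1,taxon3) = 0.5482, d(taxon2,taxon3) = 0.5482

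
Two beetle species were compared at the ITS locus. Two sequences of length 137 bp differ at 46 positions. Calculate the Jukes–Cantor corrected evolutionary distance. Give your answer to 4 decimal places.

0.4452

p = 46/137 ≈ 0.335766.
d = −(3/4) ln(1 − 4p/3) = −0.75 ln(1 − 0.447688) = −0.75 ln(0.552312)
  = −0.75 × (-0.593642) = 0.445232 substitutions/site.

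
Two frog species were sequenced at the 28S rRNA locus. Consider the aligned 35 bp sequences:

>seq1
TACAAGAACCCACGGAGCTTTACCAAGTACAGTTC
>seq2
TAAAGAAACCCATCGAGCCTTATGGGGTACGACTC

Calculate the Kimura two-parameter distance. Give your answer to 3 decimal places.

0.582

Of 35 sites, 10 differences are transitions and 3 are transversions, so P = 10/35 ≈ 0.285714 and Q = 3/35 ≈ 0.085714.
Under the Kimura two-parameter model, d = −½ ln(1 − 2P − Q) − ¼ ln(1 − 2Q).
1 − 2P − Q = 0.342858, giving −½ ln(0.342858) = 0.535219.
1 − 2Q = 0.828572, giving −¼ ln(0.828572) = 0.047013.
d = 0.535219 + 0.047013 = 0.582232.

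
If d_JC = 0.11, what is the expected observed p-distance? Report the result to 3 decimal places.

0.102

p = (3/4)(1 − e^(−4d/3)) = 0.75 × (1 − e^(-0.146667)) = 0.75 × (1 − 0.863582) = 0.102314.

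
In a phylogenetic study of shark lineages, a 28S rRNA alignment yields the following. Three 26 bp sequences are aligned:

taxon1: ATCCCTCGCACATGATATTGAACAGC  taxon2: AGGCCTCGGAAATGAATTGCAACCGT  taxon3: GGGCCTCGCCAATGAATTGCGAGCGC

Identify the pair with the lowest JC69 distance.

taxon1–taxon2: 10/26 differ, p = 0.385, d = 0.539.
taxon1–taxon3: 12/26 differ, p = 0.462, d = 0.717.
taxon2–taxon3: 6/26 differ, p = 0.231, d = 0.276.
The smallest distance is between taxon2 and taxon3.

taxon2 and taxon3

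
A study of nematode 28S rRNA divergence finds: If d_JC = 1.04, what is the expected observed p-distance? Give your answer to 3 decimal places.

p = (3/4)(1 − e^(−4d/3)) = 0.75 × (1 − e^(-1.386667)) = 0.75 × (1 − 0.249907) = 0.562570.

0.563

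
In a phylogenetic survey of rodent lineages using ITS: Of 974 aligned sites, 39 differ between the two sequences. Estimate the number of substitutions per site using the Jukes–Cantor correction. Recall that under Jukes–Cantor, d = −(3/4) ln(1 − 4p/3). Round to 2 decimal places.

0.04

p = 39/974 ≈ 0.040041.
d = −(3/4) ln(1 − 4p/3) = −0.75 ln(1 − 0.053388) = −0.75 ln(0.946612)
  = −0.75 × (-0.054866) = 0.041150 substitutions/site.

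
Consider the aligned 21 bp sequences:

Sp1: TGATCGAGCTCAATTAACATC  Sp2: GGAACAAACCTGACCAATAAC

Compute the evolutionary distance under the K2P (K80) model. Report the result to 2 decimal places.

1.26

Of 21 sites, 8 differences are transitions and 3 are transversions, so P = 8/21 ≈ 0.380952 and Q = 3/21 ≈ 0.142857.
Under the Kimura two-parameter model, d = −½ ln(1 − 2P − Q) − ¼ ln(1 − 2Q).
1 − 2P − Q = 0.095239, giving −½ ln(0.095239) = 1.175683.
1 − 2Q = 0.714286, giving −¼ ln(0.714286) = 0.084118.
d = 1.175683 + 0.084118 = 1.259801.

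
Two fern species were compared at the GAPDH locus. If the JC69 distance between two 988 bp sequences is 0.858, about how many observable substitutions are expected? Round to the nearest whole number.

505

Invert JC69: p = (3/4)(1 − e^(−4d/3)) = 0.75 × (1 − e^(-1.144)) = 0.75 × (1 − 0.318542) = 0.511094.
Expected differing sites = pL ≈ 0.511094 × 988 = 504.960872 ≈ 505.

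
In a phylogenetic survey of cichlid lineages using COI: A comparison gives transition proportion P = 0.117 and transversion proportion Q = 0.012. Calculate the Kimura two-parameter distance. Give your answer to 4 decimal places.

Under the Kimura two-parameter model, d = −½ ln(1 − 2P − Q) − ¼ ln(1 − 2Q).
1 − 2P − Q = 0.754, giving −½ ln(0.754) = 0.141181.
1 − 2Q = 0.976, giving −¼ ln(0.976) = 0.006073.
d = 0.141181 + 0.006073 = 0.147254.

0.1473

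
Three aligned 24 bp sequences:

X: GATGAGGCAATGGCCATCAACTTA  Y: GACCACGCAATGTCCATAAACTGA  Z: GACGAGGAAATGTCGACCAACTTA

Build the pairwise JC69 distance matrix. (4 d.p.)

X–Y: 6/24 sites differ → p = 0.25, d = −0.75 ln(1 − 0.333333) = 0.304098 ≈ 0.3041.
X–Z: 5/24 sites differ → p ≈ 0.208333, d = −0.75 ln(1 − 0.277777) = 0.244066 ≈ 0.2441.
Y–Z: 7/24 sites differ → p ≈ 0.291667, d = −0.75 ln(1 − 0.388889) = 0.369358 ≈ 0.3694.

d(X,Y) = 0.3041, d(X,Z) = 0.2441, d(Y,Z) = 0.3694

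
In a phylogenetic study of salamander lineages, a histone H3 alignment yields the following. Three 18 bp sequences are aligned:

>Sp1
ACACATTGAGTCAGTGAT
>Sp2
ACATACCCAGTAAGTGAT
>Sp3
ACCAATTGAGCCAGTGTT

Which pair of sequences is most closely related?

Sp1–Sp2: 5/18 differ, p = 0.278, d = 0.347.
Sp1–Sp3: 4/18 differ, p = 0.222, d = 0.264.
Sp2–Sp3: 8/18 differ, p = 0.444, d = 0.673.
The smallest distance is between Sp1 and Sp3.

Sp1 and Sp3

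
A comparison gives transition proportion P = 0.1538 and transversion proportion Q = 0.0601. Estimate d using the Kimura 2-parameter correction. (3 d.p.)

Under the Kimura two-parameter model, d = −½ ln(1 − 2P − Q) − ¼ ln(1 − 2Q).
1 − 2P − Q = 0.6323, giving −½ ln(0.6323) = 0.229196.
1 − 2Q = 0.8798, giving −¼ ln(0.8798) = 0.032015.
d = 0.229196 + 0.032015 = 0.261211.

0.261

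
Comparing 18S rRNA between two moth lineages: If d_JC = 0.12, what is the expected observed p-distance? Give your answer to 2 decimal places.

p = (3/4)(1 − e^(−4d/3)) = 0.75 × (1 − e^(-0.16)) = 0.75 × (1 − 0.852144) = 0.110892.

0.11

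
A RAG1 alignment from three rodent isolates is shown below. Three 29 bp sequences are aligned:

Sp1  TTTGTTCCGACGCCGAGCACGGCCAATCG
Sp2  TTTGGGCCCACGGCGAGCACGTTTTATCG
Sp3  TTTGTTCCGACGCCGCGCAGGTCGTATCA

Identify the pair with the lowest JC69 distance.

Sp1–Sp2: 8/29 differ, p = 0.276, d = 0.344.
Sp1–Sp3: 6/29 differ, p = 0.207, d = 0.242.
Sp2–Sp3: 9/29 differ, p = 0.310, d = 0.401.
The smallest distance is between Sp1 and Sp3.

Sp1 and Sp3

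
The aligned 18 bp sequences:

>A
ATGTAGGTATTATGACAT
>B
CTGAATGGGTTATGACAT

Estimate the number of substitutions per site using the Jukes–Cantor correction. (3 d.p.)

The sequences differ at 5 of 18 sites (1, 4, 6, 8, 9), so p = 5/18 ≈ 0.277778.
d = −(3/4) ln(1 − 4p/3) = −0.75 ln(1 − 0.370371) = −0.75 ln(0.629629)
  = −0.75 × (-0.462625) = 0.346969 substitutions/site.

0.347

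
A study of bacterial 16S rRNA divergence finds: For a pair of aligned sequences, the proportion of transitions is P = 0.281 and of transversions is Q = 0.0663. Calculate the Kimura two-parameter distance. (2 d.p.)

0.53

Under the Kimura two-parameter model, d = −½ ln(1 − 2P − Q) − ¼ ln(1 − 2Q).
1 − 2P − Q = 0.3717, giving −½ ln(0.3717) = 0.494834.
1 − 2Q = 0.8674, giving −¼ ln(0.8674) = 0.035564.
d = 0.494834 + 0.035564 = 0.530398.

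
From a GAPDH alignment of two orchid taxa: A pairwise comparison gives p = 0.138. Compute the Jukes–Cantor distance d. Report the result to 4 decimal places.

d = −(3/4) ln(1 − 4p/3) = −0.75 ln(1 − 0.184) = −0.75 ln(0.816)
  = −0.75 × (-0.203341) = 0.152506 substitutions/site.

0.1525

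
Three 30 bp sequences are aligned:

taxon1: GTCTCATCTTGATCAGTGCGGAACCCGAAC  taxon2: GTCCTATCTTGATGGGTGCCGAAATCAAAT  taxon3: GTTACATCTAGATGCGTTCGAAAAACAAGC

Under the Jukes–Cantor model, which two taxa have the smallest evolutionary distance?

taxon1–taxon2: 9/30 differ, p = 0.300, d = 0.383.
taxon1–taxon3: 11/30 differ, p = 0.367, d = 0.503.
taxon2–taxon3: 11/30 differ, p = 0.367, d = 0.503.
The smallest distance is between taxon1 and taxon2.

taxon1 and taxon2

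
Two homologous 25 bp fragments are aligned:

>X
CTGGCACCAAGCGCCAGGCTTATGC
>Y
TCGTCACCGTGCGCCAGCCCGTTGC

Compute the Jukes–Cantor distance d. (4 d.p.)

The sequences differ at 9 of 25 sites (1, 2, 4, 9, 10, 18, 20, 21, 22), so p = 9/25 = 0.36.
d = −(3/4) ln(1 − 4p/3) = −0.75 ln(1 − 0.48) = −0.75 ln(0.52)
  = −0.75 × (-0.653926) = 0.490445 substitutions/site.

0.4904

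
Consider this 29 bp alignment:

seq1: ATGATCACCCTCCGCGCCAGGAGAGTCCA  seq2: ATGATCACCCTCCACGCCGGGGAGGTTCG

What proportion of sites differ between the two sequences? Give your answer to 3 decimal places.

0.241

The sequences differ at 7 of 29 positions (sites 14, 19, 22, 23, 24, 27, 29).
p = 7/29 = 0.241379… ≈ 0.241 (to 3 d.p.).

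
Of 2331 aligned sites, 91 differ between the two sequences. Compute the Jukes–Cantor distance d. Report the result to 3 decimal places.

0.040

p = 91/2331 ≈ 0.039039.
d = −(3/4) ln(1 − 4p/3) = −0.75 ln(1 − 0.052052) = −0.75 ln(0.947948)
  = −0.75 × (-0.053456) = 0.040092 substitutions/site.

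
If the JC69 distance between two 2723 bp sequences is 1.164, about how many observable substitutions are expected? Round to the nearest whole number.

1610

Invert JC69: p = (3/4)(1 − e^(−4d/3)) = 0.75 × (1 − e^(-1.552)) = 0.75 × (1 − 0.211824) = 0.591132.
Expected differing sites = pL ≈ 0.591132 × 2723 = 1609.652436 ≈ 1610.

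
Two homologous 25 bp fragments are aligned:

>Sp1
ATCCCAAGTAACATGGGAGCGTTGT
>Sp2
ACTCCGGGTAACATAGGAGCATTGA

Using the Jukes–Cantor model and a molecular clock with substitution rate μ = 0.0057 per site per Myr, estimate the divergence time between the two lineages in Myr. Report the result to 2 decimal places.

The sequences differ at 7 of 25 sites (2, 3, 6, 7, 15, 21, 25), so p = 7/25 = 0.28.
d = −(3/4) ln(1 − 4p/3) = −0.75 ln(1 − 0.373333) = −0.75 ln(0.626667)
  = −0.75 × (-0.467340) = 0.350505 substitutions/site.
Under a molecular clock d = 2μt, so t = d/(2μ) = 0.350505 / (2 × 0.0057) = 30.75 Myr.

30.75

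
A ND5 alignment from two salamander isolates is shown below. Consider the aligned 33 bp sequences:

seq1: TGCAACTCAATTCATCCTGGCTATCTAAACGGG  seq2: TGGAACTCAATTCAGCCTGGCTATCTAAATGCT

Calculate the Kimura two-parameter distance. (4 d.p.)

Of 33 sites, 1 differences are transitions and 4 are transversions, so P = 1/33 ≈ 0.030303 and Q = 4/33 ≈ 0.121212.
Under the Kimura two-parameter model, d = −½ ln(1 − 2P − Q) − ¼ ln(1 − 2Q).
1 − 2P − Q = 0.818182, giving −½ ln(0.818182) = 0.100335.
1 − 2Q = 0.757576, giving −¼ ln(0.757576) = 0.069408.
d = 0.100335 + 0.069408 = 0.169743.

0.1697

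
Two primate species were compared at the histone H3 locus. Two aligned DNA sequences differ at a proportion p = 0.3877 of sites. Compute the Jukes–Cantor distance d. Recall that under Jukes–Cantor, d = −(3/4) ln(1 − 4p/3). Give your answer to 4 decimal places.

d = −(3/4) ln(1 − 4p/3) = −0.75 ln(1 − 0.516933) = −0.75 ln(0.483067)
  = −0.75 × (-0.727600) = 0.545700 substitutions/site.

0.5457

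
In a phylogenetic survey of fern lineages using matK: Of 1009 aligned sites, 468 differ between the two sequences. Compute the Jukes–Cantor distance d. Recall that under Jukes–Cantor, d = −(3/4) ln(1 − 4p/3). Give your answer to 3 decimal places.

p = 468/1009 ≈ 0.463826.
d = −(3/4) ln(1 − 4p/3) = −0.75 ln(1 − 0.618435) = −0.75 ln(0.381565)
  = −0.75 × (-0.963474) = 0.722606 substitutions/site.

0.723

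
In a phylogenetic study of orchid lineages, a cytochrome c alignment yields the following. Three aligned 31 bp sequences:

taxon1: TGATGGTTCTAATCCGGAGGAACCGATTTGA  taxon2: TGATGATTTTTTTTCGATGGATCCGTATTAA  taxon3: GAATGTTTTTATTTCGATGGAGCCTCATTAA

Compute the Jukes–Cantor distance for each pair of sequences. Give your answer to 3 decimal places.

taxon1–taxon2: 11/31 sites differ → p ≈ 0.354839, d = −0.75 ln(1 − 0.473119) = 0.480585 ≈ 0.481.
taxon1–taxon3: 13/31 sites differ → p ≈ 0.419355, d = −0.75 ln(1 − 0.55914) = 0.614271 ≈ 0.614.
taxon2–taxon3: 7/31 sites differ → p ≈ 0.225806, d = −0.75 ln(1 − 0.301075) = 0.268659 ≈ 0.269.

d(taxon1,taxon2) = 0.481, d(taxon1,taxon3) = 0.614, d(taxon2,taxon3) = 0.269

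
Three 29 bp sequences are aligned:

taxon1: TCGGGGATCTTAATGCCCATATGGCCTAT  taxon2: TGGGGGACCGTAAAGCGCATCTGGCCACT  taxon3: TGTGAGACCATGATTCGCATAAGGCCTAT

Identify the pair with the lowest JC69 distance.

taxon1–taxon2: 8/29 differ, p = 0.276, d = 0.344.
taxon1–taxon3: 9/29 differ, p = 0.310, d = 0.401.
taxon2–taxon3: 10/29 differ, p = 0.345, d = 0.462.
The smallest distance is between taxon1 and taxon2.

taxon1 and taxon2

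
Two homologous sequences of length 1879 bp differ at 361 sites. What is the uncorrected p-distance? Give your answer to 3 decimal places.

0.192

p = 361/1879 = 0.192123… ≈ 0.192 (to 3 d.p.).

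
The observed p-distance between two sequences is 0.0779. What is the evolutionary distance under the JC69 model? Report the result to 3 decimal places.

0.082

d = −(3/4) ln(1 − 4p/3) = −0.75 ln(1 − 0.103867) = −0.75 ln(0.896133)
  = −0.75 × (-0.109666) = 0.082250 substitutions/site.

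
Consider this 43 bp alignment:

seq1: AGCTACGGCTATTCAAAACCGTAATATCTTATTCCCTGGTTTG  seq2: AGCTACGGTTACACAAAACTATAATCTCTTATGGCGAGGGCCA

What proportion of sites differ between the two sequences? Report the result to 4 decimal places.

0.3256

The sequences differ at 14 of 43 positions.
p = 14/43 = 0.325581… ≈ 0.3256 (to 4 d.p.).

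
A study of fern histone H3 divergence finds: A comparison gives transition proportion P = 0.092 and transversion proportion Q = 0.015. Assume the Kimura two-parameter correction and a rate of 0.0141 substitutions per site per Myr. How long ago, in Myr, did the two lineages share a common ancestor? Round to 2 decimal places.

4.20

Under the Kimura two-parameter model, d = −½ ln(1 − 2P − Q) − ¼ ln(1 − 2Q).
1 − 2P − Q = 0.801, giving −½ ln(0.801) = 0.110947.
1 − 2Q = 0.97, giving −¼ ln(0.97) = 0.007615.
d = 0.110947 + 0.007615 = 0.118562.
Under a molecular clock d = 2μt, so t = d/(2μ) = 0.118562 / (2 × 0.0141) = 4.20 Myr.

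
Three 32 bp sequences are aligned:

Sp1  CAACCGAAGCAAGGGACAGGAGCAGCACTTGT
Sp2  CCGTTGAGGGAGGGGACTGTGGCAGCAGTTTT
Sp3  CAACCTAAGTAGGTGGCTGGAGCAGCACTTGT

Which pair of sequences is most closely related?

Sp1 and Sp3

Sp1–Sp2: 12/32 differ, p = 0.375, d = 0.520.
Sp1–Sp3: 6/32 differ, p = 0.188, d = 0.216.
Sp2–Sp3: 13/32 differ, p = 0.406, d = 0.585.
The smallest distance is between Sp1 and Sp3.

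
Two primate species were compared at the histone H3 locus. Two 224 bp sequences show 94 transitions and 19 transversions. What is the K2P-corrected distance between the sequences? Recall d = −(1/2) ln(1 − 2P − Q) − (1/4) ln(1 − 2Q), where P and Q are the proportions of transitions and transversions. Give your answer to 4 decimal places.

1.3357

P = 94/224 ≈ 0.419643 and Q = 19/224 ≈ 0.084821.
Under the Kimura two-parameter model, d = −½ ln(1 − 2P − Q) − ¼ ln(1 − 2Q).
1 − 2P − Q = 0.075893, giving −½ ln(0.075893) = 1.289215.
1 − 2Q = 0.830358, giving −¼ ln(0.830358) = 0.046475.
d = 1.289215 + 0.046475 = 1.335690.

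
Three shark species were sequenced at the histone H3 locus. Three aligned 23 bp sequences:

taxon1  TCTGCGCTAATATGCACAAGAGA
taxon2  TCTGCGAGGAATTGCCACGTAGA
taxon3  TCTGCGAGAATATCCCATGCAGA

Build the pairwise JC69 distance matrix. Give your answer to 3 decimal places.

d(taxon1,taxon2) = 0.650, d(taxon1,taxon3) = 0.467, d(taxon2,taxon3) = 0.321

taxon1–taxon2: 10/23 sites differ → p ≈ 0.434783, d = −0.75 ln(1 − 0.579711) = 0.650110 ≈ 0.650.
taxon1–taxon3: 8/23 sites differ → p ≈ 0.347826, d = −0.75 ln(1 − 0.463768) = 0.467391 ≈ 0.467.
taxon2–taxon3: 6/23 sites differ → p ≈ 0.26087, d = −0.75 ln(1 − 0.347827) = 0.320584 ≈ 0.321.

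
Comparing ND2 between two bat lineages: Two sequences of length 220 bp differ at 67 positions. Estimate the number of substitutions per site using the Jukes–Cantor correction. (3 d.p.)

p = 67/220 ≈ 0.304545.
d = −(3/4) ln(1 − 4p/3) = −0.75 ln(1 − 0.40606) = −0.75 ln(0.59394)
  = −0.75 × (-0.520977) = 0.390733 substitutions/site.

0.391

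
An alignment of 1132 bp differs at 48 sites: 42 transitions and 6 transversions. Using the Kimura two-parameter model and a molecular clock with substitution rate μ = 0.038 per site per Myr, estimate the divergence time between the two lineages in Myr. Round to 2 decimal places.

0.58

P = 42/1132 ≈ 0.037102 and Q = 6/1132 ≈ 0.0053.
Under the Kimura two-parameter model, d = −½ ln(1 − 2P − Q) − ¼ ln(1 − 2Q).
1 − 2P − Q = 0.920496, giving −½ ln(0.920496) = 0.041421.
1 − 2Q = 0.9894, giving −¼ ln(0.9894) = 0.002664.
d = 0.041421 + 0.002664 = 0.044085.
Under a molecular clock d = 2μt, so t = d/(2μ) = 0.044085 / (2 × 0.038) = 0.58 Myr.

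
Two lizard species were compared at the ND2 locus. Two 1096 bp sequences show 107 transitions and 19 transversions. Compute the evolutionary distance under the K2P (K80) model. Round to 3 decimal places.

0.128

P = 107/1096 ≈ 0.097628 and Q = 19/1096 ≈ 0.017336.
Under the Kimura two-parameter model, d = −½ ln(1 − 2P − Q) − ¼ ln(1 − 2Q).
1 − 2P − Q = 0.787408, giving −½ ln(0.787408) = 0.119504.
1 − 2Q = 0.965328, giving −¼ ln(0.965328) = 0.008822.
d = 0.119504 + 0.008822 = 0.128326.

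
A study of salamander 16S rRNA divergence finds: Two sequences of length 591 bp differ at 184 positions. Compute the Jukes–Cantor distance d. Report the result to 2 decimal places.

0.40

p = 184/591 ≈ 0.311337.
d = −(3/4) ln(1 − 4p/3) = −0.75 ln(1 − 0.415116) = −0.75 ln(0.584884)
  = −0.75 × (-0.536342) = 0.402257 substitutions/site.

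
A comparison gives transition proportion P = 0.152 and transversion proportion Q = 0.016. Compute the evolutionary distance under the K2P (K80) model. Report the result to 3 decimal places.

0.201

Under the Kimura two-parameter model, d = −½ ln(1 − 2P − Q) − ¼ ln(1 − 2Q).
1 − 2P − Q = 0.68, giving −½ ln(0.68) = 0.192831.
1 − 2Q = 0.968, giving −¼ ln(0.968) = 0.008131.
d = 0.192831 + 0.008131 = 0.200962.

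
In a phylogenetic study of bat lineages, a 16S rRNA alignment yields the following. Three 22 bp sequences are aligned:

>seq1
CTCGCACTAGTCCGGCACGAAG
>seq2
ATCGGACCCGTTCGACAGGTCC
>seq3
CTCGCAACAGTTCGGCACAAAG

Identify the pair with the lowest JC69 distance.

seq1 and seq3

seq1–seq2: 10/22 differ, p = 0.455, d = 0.699.
seq1–seq3: 4/22 differ, p = 0.182, d = 0.208.
seq2–seq3: 10/22 differ, p = 0.455, d = 0.699.
The smallest distance is between seq1 and seq3.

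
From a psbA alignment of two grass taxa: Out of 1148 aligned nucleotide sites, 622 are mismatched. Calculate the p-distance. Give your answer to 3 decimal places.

p = 622/1148 = 0.541811… ≈ 0.542 (to 3 d.p.).

0.542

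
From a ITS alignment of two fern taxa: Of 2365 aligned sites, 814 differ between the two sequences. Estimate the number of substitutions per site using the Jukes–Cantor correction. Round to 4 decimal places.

0.4606

p = 814/2365 ≈ 0.344186.
d = −(3/4) ln(1 − 4p/3) = −0.75 ln(1 − 0.458915) = −0.75 ln(0.541085)
  = −0.75 × (-0.614179) = 0.460634 substitutions/site.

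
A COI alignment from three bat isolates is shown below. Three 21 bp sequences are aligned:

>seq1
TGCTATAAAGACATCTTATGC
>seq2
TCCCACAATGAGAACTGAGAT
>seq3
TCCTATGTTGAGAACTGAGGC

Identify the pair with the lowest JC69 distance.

seq1–seq2: 10/21 differ, p = 0.476, d = 0.756.
seq1–seq3: 8/21 differ, p = 0.381, d = 0.532.
seq2–seq3: 6/21 differ, p = 0.286, d = 0.360.
The smallest distance is between seq2 and seq3.

seq2 and seq3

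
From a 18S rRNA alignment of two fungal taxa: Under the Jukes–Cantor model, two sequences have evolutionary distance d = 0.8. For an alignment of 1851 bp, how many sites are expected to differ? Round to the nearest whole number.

Invert JC69: p = (3/4)(1 − e^(−4d/3)) = 0.75 × (1 − e^(-1.066667)) = 0.75 × (1 − 0.344154) = 0.491885.
Expected differing sites = pL ≈ 0.491885 × 1851 = 910.479135 ≈ 910.

910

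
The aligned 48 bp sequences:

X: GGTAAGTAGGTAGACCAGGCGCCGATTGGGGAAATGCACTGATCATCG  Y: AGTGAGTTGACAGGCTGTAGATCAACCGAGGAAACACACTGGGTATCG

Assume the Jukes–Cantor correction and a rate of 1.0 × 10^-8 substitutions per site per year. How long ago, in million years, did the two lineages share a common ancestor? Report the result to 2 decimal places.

35.42

The sequences differ at 22 of 48 sites, so p = 22/48 ≈ 0.458333.
d = −(3/4) ln(1 − 4p/3) = −0.75 ln(1 − 0.611111) = −0.75 ln(0.388889)
  = −0.75 × (-0.944461) = 0.708346 substitutions/site.
Under a molecular clock d = 2μt, so t = d/(2μ) = 0.708346 / (2 × 1.0 × 10^-8) = 35.42 million years.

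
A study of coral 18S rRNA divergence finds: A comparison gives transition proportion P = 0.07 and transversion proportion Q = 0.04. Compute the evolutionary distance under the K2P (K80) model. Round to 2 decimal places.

Under the Kimura two-parameter model, d = −½ ln(1 − 2P − Q) − ¼ ln(1 − 2Q).
1 − 2P − Q = 0.82, giving −½ ln(0.82) = 0.099225.
1 − 2Q = 0.92, giving −¼ ln(0.92) = 0.020845.
d = 0.099225 + 0.020845 = 0.120070.

0.12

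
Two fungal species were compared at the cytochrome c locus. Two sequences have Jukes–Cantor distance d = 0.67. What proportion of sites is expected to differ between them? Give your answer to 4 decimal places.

0.4430

p = (3/4)(1 − e^(−4d/3)) = 0.75 × (1 − e^(-0.893333)) = 0.75 × (1 − 0.409289) = 0.443033.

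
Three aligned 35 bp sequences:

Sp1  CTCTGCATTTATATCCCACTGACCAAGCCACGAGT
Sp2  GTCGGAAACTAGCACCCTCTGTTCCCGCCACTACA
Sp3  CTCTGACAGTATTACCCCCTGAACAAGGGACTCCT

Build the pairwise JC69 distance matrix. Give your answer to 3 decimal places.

Sp1–Sp2: 16/35 sites differ → p ≈ 0.457143, d = −0.75 ln(1 − 0.609524) = 0.705292 ≈ 0.705.
Sp1–Sp3: 13/35 sites differ → p ≈ 0.371429, d = −0.75 ln(1 − 0.495239) = 0.512753 ≈ 0.513.
Sp2–Sp3: 15/35 sites differ → p ≈ 0.428571, d = −0.75 ln(1 − 0.571428) = 0.635472 ≈ 0.635.

d(Sp1,Sp2) = 0.705, d(Sp1,Sp3) = 0.513, d(Sp2,Sp3) = 0.635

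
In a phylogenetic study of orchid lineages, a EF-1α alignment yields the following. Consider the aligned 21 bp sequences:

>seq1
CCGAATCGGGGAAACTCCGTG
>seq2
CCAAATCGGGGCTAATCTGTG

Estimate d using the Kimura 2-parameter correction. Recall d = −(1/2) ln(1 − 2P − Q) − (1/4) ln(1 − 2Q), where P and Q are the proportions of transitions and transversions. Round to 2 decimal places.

Of 21 sites, 2 differences are transitions and 3 are transversions, so P = 2/21 ≈ 0.095238 and Q = 3/21 ≈ 0.142857.
Under the Kimura two-parameter model, d = −½ ln(1 − 2P − Q) − ¼ ln(1 − 2Q).
1 − 2P − Q = 0.666667, giving −½ ln(0.666667) = 0.202732.
1 − 2Q = 0.714286, giving −¼ ln(0.714286) = 0.084118.
d = 0.202732 + 0.084118 = 0.286850.

0.29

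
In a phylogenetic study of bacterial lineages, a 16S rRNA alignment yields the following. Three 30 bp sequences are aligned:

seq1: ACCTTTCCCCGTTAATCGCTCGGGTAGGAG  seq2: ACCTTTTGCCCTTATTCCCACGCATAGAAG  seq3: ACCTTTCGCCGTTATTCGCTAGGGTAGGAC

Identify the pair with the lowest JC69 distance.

seq1–seq2: 9/30 differ, p = 0.300, d = 0.383.
seq1–seq3: 4/30 differ, p = 0.133, d = 0.147.
seq2–seq3: 9/30 differ, p = 0.300, d = 0.383.
The smallest distance is between seq1 and seq3.

seq1 and seq3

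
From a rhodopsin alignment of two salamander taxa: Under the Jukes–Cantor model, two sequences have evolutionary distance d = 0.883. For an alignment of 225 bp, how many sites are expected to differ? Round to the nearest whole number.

117

Invert JC69: p = (3/4)(1 − e^(−4d/3)) = 0.75 × (1 − e^(-1.177333)) = 0.75 × (1 − 0.308099) = 0.518926.
Expected differing sites = pL ≈ 0.518926 × 225 = 116.75835 ≈ 117.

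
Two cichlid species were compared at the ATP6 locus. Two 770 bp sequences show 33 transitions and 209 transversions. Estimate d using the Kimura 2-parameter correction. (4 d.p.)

P = 33/770 ≈ 0.042857 and Q = 209/770 ≈ 0.271429.
Under the Kimura two-parameter model, d = −½ ln(1 − 2P − Q) − ¼ ln(1 − 2Q).
1 − 2P − Q = 0.642857, giving −½ ln(0.642857) = 0.220916.
1 − 2Q = 0.457142, giving −¼ ln(0.457142) = 0.195690.
d = 0.220916 + 0.195690 = 0.416606.

0.4166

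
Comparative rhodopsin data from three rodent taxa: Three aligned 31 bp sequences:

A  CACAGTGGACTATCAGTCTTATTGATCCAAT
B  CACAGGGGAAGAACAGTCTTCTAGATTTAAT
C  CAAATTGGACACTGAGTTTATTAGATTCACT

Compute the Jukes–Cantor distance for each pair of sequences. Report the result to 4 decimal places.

d(A,B) = 0.3163, d(A,C) = 0.4806, d(B,C) = 0.6143

A–B: 8/31 sites differ → p ≈ 0.258065, d = −0.75 ln(1 − 0.344087) = 0.316295 ≈ 0.3163.
A–C: 11/31 sites differ → p ≈ 0.354839, d = −0.75 ln(1 − 0.473119) = 0.480585 ≈ 0.4806.
B–C: 13/31 sites differ → p ≈ 0.419355, d = −0.75 ln(1 − 0.55914) = 0.614271 ≈ 0.6143.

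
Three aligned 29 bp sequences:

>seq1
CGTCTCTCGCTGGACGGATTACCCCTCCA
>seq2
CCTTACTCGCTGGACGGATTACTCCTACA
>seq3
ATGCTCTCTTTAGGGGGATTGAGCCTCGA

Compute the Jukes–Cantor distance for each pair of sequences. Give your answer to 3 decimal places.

seq1–seq2: 5/29 sites differ → p ≈ 0.172414, d = −0.75 ln(1 − 0.229885) = 0.195912 ≈ 0.196.
seq1–seq3: 12/29 sites differ → p ≈ 0.413793, d = −0.75 ln(1 − 0.551724) = 0.601760 ≈ 0.602.
seq2–seq3: 15/29 sites differ → p ≈ 0.517241, d = −0.75 ln(1 − 0.689655) = 0.877553 ≈ 0.878.

d(seq1,seq2) = 0.196, d(seq1,seq3) = 0.602, d(seq2,seq3) = 0.878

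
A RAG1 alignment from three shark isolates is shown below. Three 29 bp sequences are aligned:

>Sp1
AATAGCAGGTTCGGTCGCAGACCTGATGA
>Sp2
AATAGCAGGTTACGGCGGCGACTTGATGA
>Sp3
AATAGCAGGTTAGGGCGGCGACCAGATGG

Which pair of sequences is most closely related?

Sp1–Sp2: 6/29 differ, p = 0.207, d = 0.242.
Sp1–Sp3: 6/29 differ, p = 0.207, d = 0.242.
Sp2–Sp3: 4/29 differ, p = 0.138, d = 0.152.
The smallest distance is between Sp2 and Sp3.

Sp2 and Sp3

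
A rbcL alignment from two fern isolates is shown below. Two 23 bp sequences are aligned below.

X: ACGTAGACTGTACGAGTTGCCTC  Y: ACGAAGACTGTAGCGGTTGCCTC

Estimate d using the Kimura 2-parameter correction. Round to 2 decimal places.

0.20

Of 23 sites, 1 differences are transitions and 3 are transversions, so P = 1/23 ≈ 0.043478 and Q = 3/23 ≈ 0.130435.
Under the Kimura two-parameter model, d = −½ ln(1 − 2P − Q) − ¼ ln(1 − 2Q).
1 − 2P − Q = 0.782609, giving −½ ln(0.782609) = 0.122561.
1 − 2Q = 0.73913, giving −¼ ln(0.73913) = 0.075570.
d = 0.122561 + 0.075570 = 0.198131.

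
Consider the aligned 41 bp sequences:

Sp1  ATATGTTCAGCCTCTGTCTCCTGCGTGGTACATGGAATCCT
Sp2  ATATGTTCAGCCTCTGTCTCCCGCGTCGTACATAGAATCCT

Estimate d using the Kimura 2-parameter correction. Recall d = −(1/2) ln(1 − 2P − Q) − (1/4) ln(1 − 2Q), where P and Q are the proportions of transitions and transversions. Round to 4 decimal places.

Of 41 sites, 2 differences are transitions and 1 are transversions, so P = 2/41 ≈ 0.04878 and Q = 1/41 ≈ 0.02439.
Under the Kimura two-parameter model, d = −½ ln(1 − 2P − Q) − ¼ ln(1 − 2Q).
1 − 2P − Q = 0.87805, giving −½ ln(0.87805) = 0.065026.
1 − 2Q = 0.95122, giving −¼ ln(0.95122) = 0.012502.
d = 0.065026 + 0.012502 = 0.077528.

0.0775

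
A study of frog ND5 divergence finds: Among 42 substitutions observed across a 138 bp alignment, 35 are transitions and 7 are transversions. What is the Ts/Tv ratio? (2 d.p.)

R = 35/7 = 5.00.

5.00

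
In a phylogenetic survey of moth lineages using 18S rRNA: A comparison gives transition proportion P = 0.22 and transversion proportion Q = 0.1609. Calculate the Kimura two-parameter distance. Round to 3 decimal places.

0.556

Under the Kimura two-parameter model, d = −½ ln(1 − 2P − Q) − ¼ ln(1 − 2Q).
1 − 2P − Q = 0.3991, giving −½ ln(0.3991) = 0.459272.
1 − 2Q = 0.6782, giving −¼ ln(0.6782) = 0.097078.
d = 0.459272 + 0.097078 = 0.556350.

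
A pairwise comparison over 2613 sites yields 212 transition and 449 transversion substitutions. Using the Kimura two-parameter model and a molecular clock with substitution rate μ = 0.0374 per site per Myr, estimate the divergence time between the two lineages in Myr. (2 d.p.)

4.13

P = 212/2613 ≈ 0.081133 and Q = 449/2613 ≈ 0.171833.
Under the Kimura two-parameter model, d = −½ ln(1 − 2P − Q) − ¼ ln(1 − 2Q).
1 − 2P − Q = 0.665901, giving −½ ln(0.665901) = 0.203307.
1 − 2Q = 0.656334, giving −¼ ln(0.656334) = 0.105271.
d = 0.203307 + 0.105271 = 0.308578.
Under a molecular clock d = 2μt, so t = d/(2μ) = 0.308578 / (2 × 0.0374) = 4.13 Myr.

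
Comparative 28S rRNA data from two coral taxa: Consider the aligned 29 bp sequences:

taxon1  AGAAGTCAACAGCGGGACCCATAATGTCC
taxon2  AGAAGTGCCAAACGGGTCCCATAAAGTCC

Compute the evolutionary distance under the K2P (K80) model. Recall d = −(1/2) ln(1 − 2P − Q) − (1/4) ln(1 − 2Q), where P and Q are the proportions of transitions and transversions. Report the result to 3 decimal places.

0.295

Of 29 sites, 1 differences are transitions and 6 are transversions, so P = 1/29 ≈ 0.034483 and Q = 6/29 ≈ 0.206897.
Under the Kimura two-parameter model, d = −½ ln(1 − 2P − Q) − ¼ ln(1 − 2Q).
1 − 2P − Q = 0.724137, giving −½ ln(0.724137) = 0.161387.
1 − 2Q = 0.586206, giving −¼ ln(0.586206) = 0.133521.
d = 0.161387 + 0.133521 = 0.294908.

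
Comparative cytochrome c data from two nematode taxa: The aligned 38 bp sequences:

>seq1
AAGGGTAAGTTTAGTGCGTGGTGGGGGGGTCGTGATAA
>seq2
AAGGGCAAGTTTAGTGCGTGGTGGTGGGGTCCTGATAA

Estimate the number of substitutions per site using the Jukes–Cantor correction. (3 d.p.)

The sequences differ at 3 of 38 sites (6, 25, 32), so p = 3/38 ≈ 0.078947.
d = −(3/4) ln(1 − 4p/3) = −0.75 ln(1 − 0.105263) = −0.75 ln(0.894737)
  = −0.75 × (-0.111225) = 0.083419 substitutions/site.

0.083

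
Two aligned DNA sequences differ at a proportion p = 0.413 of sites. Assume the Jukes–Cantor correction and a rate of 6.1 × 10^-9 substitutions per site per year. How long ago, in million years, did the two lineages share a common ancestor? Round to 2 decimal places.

49.18

d = −(3/4) ln(1 − 4p/3) = −0.75 ln(1 − 0.550667) = −0.75 ln(0.449333)
  = −0.75 × (-0.799991) = 0.599993 substitutions/site.
Under a molecular clock d = 2μt, so t = d/(2μ) = 0.599993 / (2 × 6.1 × 10^-9) = 49.18 million years.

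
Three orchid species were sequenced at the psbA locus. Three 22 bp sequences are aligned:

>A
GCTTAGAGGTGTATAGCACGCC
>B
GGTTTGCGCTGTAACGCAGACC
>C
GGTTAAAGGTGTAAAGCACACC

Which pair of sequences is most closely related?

A and C

A–B: 8/22 differ, p = 0.364, d = 0.497.
A–C: 4/22 differ, p = 0.182, d = 0.208.
B–C: 6/22 differ, p = 0.273, d = 0.339.
The smallest distance is between A and C.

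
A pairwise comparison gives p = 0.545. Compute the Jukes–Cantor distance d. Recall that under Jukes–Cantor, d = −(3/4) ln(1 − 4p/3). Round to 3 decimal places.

0.973

d = −(3/4) ln(1 − 4p/3) = −0.75 ln(1 − 0.726667) = −0.75 ln(0.273333)
  = −0.75 × (-1.297064) = 0.972798 substitutions/site.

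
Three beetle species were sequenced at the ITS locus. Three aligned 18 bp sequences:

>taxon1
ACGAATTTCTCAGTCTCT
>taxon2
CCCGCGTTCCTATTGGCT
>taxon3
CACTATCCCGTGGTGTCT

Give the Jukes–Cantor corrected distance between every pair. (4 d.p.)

d(taxon1,taxon2) = 1.0124, d(taxon1,taxon3) = 1.0124, d(taxon2,taxon3) = 1.0124

taxon1–taxon2: 10/18 sites differ → p ≈ 0.555556, d = −0.75 ln(1 − 0.740741) = 1.012446 ≈ 1.0124.
taxon1–taxon3: 10/18 sites differ → p ≈ 0.555556, d = −0.75 ln(1 − 0.740741) = 1.012446 ≈ 1.0124.
taxon2–taxon3: 10/18 sites differ → p ≈ 0.555556, d = −0.75 ln(1 − 0.740741) = 1.012446 ≈ 1.0124.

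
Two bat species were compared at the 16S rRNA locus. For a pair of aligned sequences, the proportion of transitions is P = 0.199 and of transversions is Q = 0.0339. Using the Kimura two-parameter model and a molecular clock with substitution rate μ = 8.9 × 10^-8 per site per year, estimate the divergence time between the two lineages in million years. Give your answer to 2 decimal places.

1.69

Under the Kimura two-parameter model, d = −½ ln(1 − 2P − Q) − ¼ ln(1 − 2Q).
1 − 2P − Q = 0.5681, giving −½ ln(0.5681) = 0.282729.
1 − 2Q = 0.9322, giving −¼ ln(0.9322) = 0.017552.
d = 0.282729 + 0.017552 = 0.300281.
Under a molecular clock d = 2μt, so t = d/(2μ) = 0.300281 / (2 × 8.9 × 10^-8) = 1.69 million years.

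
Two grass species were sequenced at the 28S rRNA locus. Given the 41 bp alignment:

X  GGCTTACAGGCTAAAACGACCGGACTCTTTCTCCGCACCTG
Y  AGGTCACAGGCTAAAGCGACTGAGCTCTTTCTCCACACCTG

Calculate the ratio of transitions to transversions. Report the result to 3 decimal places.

Transitions are A↔G and C↔T; transversions are all other mismatches.
Transitions: 7. Transversions: 1.
R = 7/1 = 7.000.

7.000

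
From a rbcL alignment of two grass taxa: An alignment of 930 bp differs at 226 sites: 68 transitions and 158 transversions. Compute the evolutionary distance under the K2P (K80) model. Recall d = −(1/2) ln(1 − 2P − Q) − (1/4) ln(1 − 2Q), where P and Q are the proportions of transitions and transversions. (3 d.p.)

P = 68/930 ≈ 0.073118 and Q = 158/930 ≈ 0.169892.
Under the Kimura two-parameter model, d = −½ ln(1 − 2P − Q) − ¼ ln(1 − 2Q).
1 − 2P − Q = 0.683872, giving −½ ln(0.683872) = 0.189992.
1 − 2Q = 0.660216, giving −¼ ln(0.660216) = 0.103797.
d = 0.189992 + 0.103797 = 0.293789.

0.294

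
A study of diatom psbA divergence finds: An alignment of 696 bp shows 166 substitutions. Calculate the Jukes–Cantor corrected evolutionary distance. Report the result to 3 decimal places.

0.287

p = 166/696 ≈ 0.238506.
d = −(3/4) ln(1 − 4p/3) = −0.75 ln(1 − 0.318008) = −0.75 ln(0.681992)
  = −0.75 × (-0.382737) = 0.287053 substitutions/site.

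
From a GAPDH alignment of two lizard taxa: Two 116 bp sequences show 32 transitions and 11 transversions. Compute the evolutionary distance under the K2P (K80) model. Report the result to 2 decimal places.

P = 32/116 ≈ 0.275862 and Q = 11/116 ≈ 0.094828.
Under the Kimura two-parameter model, d = −½ ln(1 − 2P − Q) − ¼ ln(1 − 2Q).
1 − 2P − Q = 0.353448, giving −½ ln(0.353448) = 0.520009.
1 − 2Q = 0.810344, giving −¼ ln(0.810344) = 0.052574.
d = 0.520009 + 0.052574 = 0.572583.

0.57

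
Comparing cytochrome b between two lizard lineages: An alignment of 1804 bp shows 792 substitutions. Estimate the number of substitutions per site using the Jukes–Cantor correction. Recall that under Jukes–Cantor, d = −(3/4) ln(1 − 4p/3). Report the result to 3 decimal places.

0.660

p = 792/1804 ≈ 0.439024.
d = −(3/4) ln(1 − 4p/3) = −0.75 ln(1 − 0.585365) = −0.75 ln(0.414635)
  = −0.75 × (-0.880357) = 0.660268 substitutions/site.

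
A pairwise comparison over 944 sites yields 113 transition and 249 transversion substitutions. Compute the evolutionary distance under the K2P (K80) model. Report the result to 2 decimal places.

0.54

P = 113/944 ≈ 0.119703 and Q = 249/944 ≈ 0.263771.
Under the Kimura two-parameter model, d = −½ ln(1 − 2P − Q) − ¼ ln(1 − 2Q).
1 − 2P − Q = 0.496823, giving −½ ln(0.496823) = 0.349761.
1 − 2Q = 0.472458, giving −¼ ln(0.472458) = 0.187452.
d = 0.349761 + 0.187452 = 0.537213.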